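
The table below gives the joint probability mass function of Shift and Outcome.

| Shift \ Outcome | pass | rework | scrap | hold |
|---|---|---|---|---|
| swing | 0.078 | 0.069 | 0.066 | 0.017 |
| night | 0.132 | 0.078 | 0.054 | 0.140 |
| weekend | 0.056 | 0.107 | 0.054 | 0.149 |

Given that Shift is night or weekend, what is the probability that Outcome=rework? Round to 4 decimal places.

P(Shift=night) = 0.132 + 0.078 + 0.054 + 0.140 = 0.404.
P(Shift=weekend) = 0.056 + 0.107 + 0.054 + 0.149 = 0.366.
P(Shift ∈ {night, weekend}) = 0.404 + 0.366 = 0.770; P(Outcome=rework, Shift ∈ {night, weekend}) = 0.078 + 0.107 = 0.185.
P(Outcome=rework | Shift ∈ {night, weekend}) = 0.185/0.770 = 0.2403.

0.2403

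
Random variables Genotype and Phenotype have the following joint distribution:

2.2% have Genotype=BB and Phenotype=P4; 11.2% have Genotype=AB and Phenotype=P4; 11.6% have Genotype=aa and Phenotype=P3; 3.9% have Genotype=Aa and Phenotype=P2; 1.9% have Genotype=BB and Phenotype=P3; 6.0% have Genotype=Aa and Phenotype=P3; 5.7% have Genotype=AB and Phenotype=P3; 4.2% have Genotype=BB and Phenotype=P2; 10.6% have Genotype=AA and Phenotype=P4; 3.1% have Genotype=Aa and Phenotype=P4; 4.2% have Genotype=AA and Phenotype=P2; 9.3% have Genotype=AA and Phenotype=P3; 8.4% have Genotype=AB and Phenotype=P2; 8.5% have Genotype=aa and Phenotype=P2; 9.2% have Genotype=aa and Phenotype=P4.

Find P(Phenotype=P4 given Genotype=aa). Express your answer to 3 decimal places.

0.314

P(Genotype=aa) = 0.085 + 0.116 + 0.092 = 0.293.
P(Phenotype=P4 | Genotype=aa) = 0.092/0.293 = 0.314.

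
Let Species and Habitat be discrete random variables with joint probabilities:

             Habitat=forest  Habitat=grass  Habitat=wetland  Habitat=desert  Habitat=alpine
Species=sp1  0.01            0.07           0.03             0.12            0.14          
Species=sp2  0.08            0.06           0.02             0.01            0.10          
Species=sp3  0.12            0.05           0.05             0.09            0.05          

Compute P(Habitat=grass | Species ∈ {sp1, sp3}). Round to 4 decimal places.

P(Species=sp1) = 0.01 + 0.07 + 0.03 + 0.12 + 0.14 = 0.37.
P(Species=sp3) = 0.12 + 0.05 + 0.05 + 0.09 + 0.05 = 0.36.
P(Species ∈ {sp1, sp3}) = 0.37 + 0.36 = 0.73; P(Habitat=grass, Species ∈ {sp1, sp3}) = 0.07 + 0.05 = 0.12.
P(Habitat=grass | Species ∈ {sp1, sp3}) = 0.12/0.73 = 0.1644.

0.1644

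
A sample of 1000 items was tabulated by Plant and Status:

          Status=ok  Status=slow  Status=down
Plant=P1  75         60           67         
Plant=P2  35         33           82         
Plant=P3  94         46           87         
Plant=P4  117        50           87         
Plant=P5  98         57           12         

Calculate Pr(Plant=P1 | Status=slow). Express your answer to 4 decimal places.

0.2439

Total with Status=slow: 60 + 33 + 46 + 50 + 57 = 246.
P(Plant=P1 | Status=slow) = 60/246 = 0.2439.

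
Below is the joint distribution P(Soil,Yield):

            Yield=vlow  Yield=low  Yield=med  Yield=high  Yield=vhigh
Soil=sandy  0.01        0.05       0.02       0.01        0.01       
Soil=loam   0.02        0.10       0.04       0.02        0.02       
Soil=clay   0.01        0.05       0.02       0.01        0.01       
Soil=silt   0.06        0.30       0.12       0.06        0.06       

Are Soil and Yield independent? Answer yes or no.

Every cell satisfies P(Soil,Yield) = P(Soil)·P(Yield). For instance P(Soil=loam) = 0.20, P(Yield=vhigh) = 0.10, and 0.20×0.10 = 0.02 matches the joint entry. So Soil and Yield are independent.

yes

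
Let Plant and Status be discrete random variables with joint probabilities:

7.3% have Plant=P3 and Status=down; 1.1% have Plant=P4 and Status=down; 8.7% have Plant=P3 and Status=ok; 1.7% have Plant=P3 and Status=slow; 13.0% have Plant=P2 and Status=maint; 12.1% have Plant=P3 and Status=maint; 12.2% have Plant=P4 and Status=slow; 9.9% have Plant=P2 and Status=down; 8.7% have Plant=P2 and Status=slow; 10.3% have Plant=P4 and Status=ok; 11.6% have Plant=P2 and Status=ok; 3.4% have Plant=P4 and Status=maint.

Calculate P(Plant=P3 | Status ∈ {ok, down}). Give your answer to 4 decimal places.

0.3272

P(Status=ok) = 0.116 + 0.087 + 0.103 = 0.306.
P(Status=down) = 0.099 + 0.073 + 0.011 = 0.183.
P(Status ∈ {ok, down}) = 0.306 + 0.183 = 0.489; P(Plant=P3, Status ∈ {ok, down}) = 0.087 + 0.073 = 0.160.
P(Plant=P3 | Status ∈ {ok, down}) = 0.160/0.489 = 0.3272.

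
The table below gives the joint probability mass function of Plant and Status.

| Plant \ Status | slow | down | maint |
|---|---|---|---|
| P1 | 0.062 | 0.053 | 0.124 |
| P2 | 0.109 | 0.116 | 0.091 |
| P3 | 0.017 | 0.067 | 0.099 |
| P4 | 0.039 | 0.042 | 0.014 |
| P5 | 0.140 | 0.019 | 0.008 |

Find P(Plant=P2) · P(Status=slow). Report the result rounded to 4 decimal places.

P(Plant=P2) = 0.109 + 0.116 + 0.091 = 0.316.
P(Status=slow) = 0.062 + 0.109 + 0.017 + 0.039 + 0.140 = 0.367.
Product: 0.316 × 0.367 = 0.1160.

0.1160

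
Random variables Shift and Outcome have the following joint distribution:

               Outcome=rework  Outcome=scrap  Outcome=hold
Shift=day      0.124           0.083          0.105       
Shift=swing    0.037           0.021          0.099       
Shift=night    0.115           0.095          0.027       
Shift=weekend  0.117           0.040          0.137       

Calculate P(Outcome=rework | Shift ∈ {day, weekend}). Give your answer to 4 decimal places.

0.3977

P(Shift=day) = 0.124 + 0.083 + 0.105 = 0.312.
P(Shift=weekend) = 0.117 + 0.040 + 0.137 = 0.294.
P(Shift ∈ {day, weekend}) = 0.312 + 0.294 = 0.606; P(Outcome=rework, Shift ∈ {day, weekend}) = 0.124 + 0.117 = 0.241.
P(Outcome=rework | Shift ∈ {day, weekend}) = 0.241/0.606 = 0.3977.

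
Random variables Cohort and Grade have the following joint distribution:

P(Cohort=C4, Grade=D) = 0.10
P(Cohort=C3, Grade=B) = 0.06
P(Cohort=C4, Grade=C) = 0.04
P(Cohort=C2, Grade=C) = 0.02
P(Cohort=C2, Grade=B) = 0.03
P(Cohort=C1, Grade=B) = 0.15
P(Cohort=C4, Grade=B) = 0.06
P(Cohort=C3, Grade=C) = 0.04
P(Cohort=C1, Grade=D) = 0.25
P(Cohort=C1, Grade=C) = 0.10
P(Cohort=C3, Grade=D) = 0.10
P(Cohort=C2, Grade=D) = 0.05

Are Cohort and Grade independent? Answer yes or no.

yes

Every cell satisfies P(Cohort,Grade) = P(Cohort)·P(Grade). For instance P(Cohort=C4) = 0.20, P(Grade=B) = 0.30, and 0.20×0.30 = 0.06 matches the joint entry. So Cohort and Grade are independent.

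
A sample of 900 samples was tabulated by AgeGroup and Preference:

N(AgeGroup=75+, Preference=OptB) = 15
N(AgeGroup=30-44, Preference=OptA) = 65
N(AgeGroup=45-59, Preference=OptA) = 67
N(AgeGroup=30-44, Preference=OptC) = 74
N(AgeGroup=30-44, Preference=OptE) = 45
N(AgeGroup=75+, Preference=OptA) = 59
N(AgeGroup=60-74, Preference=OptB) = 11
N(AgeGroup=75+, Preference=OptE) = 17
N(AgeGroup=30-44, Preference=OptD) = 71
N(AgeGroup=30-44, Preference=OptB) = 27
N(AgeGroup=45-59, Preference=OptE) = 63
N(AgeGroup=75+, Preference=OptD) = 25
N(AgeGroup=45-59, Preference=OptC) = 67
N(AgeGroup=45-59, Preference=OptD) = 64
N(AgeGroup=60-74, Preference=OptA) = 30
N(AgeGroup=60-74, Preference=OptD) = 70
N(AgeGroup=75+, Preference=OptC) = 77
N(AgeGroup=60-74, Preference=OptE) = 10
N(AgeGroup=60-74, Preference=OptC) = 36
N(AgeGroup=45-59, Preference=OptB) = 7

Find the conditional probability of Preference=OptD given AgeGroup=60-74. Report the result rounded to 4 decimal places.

0.4459

Total with AgeGroup=60-74: 30 + 11 + 36 + 70 + 10 = 157.
P(Preference=OptD | AgeGroup=60-74) = 70/157 = 0.4459.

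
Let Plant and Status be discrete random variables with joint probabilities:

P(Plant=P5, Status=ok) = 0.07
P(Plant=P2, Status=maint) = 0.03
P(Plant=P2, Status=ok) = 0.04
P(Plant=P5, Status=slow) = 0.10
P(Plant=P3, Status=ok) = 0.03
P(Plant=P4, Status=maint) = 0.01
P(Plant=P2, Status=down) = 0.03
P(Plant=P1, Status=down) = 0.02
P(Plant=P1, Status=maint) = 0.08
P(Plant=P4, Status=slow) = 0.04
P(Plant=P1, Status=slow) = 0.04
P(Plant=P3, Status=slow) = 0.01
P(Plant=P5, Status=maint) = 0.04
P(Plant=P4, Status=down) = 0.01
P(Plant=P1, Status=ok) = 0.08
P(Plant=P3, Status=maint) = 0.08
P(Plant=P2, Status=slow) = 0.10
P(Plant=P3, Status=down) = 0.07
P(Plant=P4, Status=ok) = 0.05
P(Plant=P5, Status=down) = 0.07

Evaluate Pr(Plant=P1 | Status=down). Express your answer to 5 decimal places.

0.10000

P(Status=down) = 0.02 + 0.03 + 0.07 + 0.01 + 0.07 = 0.20.
P(Plant=P1 | Status=down) = 0.02/0.20 = 0.10000.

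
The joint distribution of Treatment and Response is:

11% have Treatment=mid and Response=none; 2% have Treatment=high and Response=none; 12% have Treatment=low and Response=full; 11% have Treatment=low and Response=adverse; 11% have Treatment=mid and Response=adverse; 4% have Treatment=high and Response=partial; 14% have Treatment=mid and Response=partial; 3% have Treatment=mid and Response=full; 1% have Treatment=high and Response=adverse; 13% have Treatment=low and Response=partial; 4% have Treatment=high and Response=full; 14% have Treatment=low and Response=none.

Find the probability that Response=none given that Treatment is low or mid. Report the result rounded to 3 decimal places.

P(Treatment=low) = 0.14 + 0.13 + 0.12 + 0.11 = 0.50.
P(Treatment=mid) = 0.11 + 0.14 + 0.03 + 0.11 = 0.39.
P(Treatment ∈ {low, mid}) = 0.50 + 0.39 = 0.89; P(Response=none, Treatment ∈ {low, mid}) = 0.14 + 0.11 = 0.25.
P(Response=none | Treatment ∈ {low, mid}) = 0.25/0.89 = 0.281.

0.281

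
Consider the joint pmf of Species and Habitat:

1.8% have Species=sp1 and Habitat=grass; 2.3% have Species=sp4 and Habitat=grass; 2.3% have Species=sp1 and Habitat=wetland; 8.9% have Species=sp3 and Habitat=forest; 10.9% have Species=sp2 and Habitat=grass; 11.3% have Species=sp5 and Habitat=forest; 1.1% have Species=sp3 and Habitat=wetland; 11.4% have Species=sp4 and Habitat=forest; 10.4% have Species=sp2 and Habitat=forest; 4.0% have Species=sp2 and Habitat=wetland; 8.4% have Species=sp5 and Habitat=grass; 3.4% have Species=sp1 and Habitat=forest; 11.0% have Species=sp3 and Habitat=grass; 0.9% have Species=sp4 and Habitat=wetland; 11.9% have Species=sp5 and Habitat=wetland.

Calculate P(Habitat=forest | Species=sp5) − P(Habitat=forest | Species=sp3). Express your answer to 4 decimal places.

-0.0662

P(Species=sp5) = 0.113 + 0.084 + 0.119 = 0.316; P(Habitat=forest | Species=sp5) = 0.113/0.316 = 0.35759.
P(Species=sp3) = 0.089 + 0.110 + 0.011 = 0.210; P(Habitat=forest | Species=sp3) = 0.089/0.210 = 0.42381.
Difference = -0.0662.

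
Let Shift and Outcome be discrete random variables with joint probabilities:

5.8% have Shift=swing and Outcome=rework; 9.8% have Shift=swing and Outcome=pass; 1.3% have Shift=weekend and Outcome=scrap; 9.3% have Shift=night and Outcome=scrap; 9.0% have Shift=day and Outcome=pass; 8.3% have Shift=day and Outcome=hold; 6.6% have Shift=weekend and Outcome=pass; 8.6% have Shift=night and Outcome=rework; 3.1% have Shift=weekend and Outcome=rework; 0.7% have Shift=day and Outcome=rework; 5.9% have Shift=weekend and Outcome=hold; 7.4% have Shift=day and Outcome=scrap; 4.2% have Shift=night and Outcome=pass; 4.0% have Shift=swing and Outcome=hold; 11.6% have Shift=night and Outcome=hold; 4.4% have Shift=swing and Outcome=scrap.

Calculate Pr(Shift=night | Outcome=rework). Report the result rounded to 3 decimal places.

0.473

P(Outcome=rework) = 0.007 + 0.058 + 0.086 + 0.031 = 0.182.
P(Shift=night | Outcome=rework) = 0.086/0.182 = 0.473.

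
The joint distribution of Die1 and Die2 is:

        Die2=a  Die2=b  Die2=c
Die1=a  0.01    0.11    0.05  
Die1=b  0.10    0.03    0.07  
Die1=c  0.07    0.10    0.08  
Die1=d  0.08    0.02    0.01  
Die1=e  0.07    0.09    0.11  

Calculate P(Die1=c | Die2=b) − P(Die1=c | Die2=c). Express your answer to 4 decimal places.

P(Die2=b) = 0.11 + 0.03 + 0.10 + 0.02 + 0.09 = 0.35; P(Die1=c | Die2=b) = 0.10/0.35 = 0.28571.
P(Die2=c) = 0.05 + 0.07 + 0.08 + 0.01 + 0.11 = 0.32; P(Die1=c | Die2=c) = 0.08/0.32 = 0.25000.
Difference = 0.0357.

0.0357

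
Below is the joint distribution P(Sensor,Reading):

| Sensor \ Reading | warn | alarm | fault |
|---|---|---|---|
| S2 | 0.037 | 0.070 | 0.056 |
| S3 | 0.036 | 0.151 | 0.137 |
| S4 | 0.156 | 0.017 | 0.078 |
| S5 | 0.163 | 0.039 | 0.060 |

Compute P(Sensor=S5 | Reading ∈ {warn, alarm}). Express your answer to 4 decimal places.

0.3019

P(Reading=warn) = 0.037 + 0.036 + 0.156 + 0.163 = 0.392.
P(Reading=alarm) = 0.070 + 0.151 + 0.017 + 0.039 = 0.277.
P(Reading ∈ {warn, alarm}) = 0.392 + 0.277 = 0.669; P(Sensor=S5, Reading ∈ {warn, alarm}) = 0.163 + 0.039 = 0.202.
P(Sensor=S5 | Reading ∈ {warn, alarm}) = 0.202/0.669 = 0.3019.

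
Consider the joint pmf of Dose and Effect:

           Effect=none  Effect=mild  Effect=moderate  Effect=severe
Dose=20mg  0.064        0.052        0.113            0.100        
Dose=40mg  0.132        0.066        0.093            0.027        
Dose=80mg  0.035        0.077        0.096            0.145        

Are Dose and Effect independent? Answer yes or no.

no

P(Dose=40mg) = 0.318 and P(Effect=severe) = 0.272, so their product is 0.08650, but P(Dose=40mg, Effect=severe) = 0.027. Since these differ, Dose and Effect are not independent.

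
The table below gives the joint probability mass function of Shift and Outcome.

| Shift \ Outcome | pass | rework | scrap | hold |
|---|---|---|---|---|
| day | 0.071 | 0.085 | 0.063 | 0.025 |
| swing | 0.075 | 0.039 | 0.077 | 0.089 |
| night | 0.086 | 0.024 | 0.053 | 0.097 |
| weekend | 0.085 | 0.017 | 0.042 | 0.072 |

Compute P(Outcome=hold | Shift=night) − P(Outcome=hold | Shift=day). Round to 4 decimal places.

0.2706

P(Shift=night) = 0.086 + 0.024 + 0.053 + 0.097 = 0.260; P(Outcome=hold | Shift=night) = 0.097/0.260 = 0.37308.
P(Shift=day) = 0.071 + 0.085 + 0.063 + 0.025 = 0.244; P(Outcome=hold | Shift=day) = 0.025/0.244 = 0.10246.
Difference = 0.2706.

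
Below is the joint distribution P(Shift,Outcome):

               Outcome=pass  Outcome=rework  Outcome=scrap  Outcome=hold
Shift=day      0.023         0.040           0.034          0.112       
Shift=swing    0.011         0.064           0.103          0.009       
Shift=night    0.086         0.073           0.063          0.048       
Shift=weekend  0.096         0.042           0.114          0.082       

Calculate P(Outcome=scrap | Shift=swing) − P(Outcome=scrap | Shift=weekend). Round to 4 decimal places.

P(Shift=swing) = 0.011 + 0.064 + 0.103 + 0.009 = 0.187; P(Outcome=scrap | Shift=swing) = 0.103/0.187 = 0.55080.
P(Shift=weekend) = 0.096 + 0.042 + 0.114 + 0.082 = 0.334; P(Outcome=scrap | Shift=weekend) = 0.114/0.334 = 0.34132.
Difference = 0.2095.

0.2095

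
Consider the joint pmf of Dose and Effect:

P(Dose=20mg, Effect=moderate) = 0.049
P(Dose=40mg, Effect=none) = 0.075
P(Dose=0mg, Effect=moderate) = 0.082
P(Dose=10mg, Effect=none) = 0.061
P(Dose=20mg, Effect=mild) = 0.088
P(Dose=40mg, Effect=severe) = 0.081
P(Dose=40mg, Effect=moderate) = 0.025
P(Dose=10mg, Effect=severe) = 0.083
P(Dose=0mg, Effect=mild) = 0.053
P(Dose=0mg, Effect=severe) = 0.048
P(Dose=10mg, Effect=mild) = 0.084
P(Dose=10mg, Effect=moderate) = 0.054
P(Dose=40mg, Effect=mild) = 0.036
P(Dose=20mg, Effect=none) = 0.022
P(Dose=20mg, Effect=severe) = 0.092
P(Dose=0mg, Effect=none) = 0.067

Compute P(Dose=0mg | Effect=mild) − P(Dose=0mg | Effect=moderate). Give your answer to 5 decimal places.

P(Effect=mild) = 0.053 + 0.084 + 0.088 + 0.036 = 0.261; P(Dose=0mg | Effect=mild) = 0.053/0.261 = 0.203065.
P(Effect=moderate) = 0.082 + 0.054 + 0.049 + 0.025 = 0.210; P(Dose=0mg | Effect=moderate) = 0.082/0.210 = 0.390476.
Difference = -0.18741.

-0.18741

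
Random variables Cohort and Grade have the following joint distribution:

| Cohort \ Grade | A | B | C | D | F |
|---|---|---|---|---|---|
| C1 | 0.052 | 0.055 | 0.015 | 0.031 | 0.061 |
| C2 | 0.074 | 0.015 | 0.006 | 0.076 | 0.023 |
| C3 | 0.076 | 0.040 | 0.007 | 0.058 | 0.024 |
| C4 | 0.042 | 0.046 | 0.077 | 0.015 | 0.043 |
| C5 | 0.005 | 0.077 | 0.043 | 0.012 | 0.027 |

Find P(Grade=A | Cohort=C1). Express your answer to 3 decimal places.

P(Cohort=C1) = 0.052 + 0.055 + 0.015 + 0.031 + 0.061 = 0.214.
P(Grade=A | Cohort=C1) = 0.052/0.214 = 0.243.

0.243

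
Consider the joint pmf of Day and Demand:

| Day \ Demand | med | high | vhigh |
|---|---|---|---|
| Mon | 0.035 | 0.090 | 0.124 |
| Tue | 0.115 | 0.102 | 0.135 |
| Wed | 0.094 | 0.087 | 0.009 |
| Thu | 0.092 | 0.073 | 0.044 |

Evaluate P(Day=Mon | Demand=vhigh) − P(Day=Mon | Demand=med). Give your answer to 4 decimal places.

P(Demand=vhigh) = 0.124 + 0.135 + 0.009 + 0.044 = 0.312; P(Day=Mon | Demand=vhigh) = 0.124/0.312 = 0.39744.
P(Demand=med) = 0.035 + 0.115 + 0.094 + 0.092 = 0.336; P(Day=Mon | Demand=med) = 0.035/0.336 = 0.10417.
Difference = 0.2933.

0.2933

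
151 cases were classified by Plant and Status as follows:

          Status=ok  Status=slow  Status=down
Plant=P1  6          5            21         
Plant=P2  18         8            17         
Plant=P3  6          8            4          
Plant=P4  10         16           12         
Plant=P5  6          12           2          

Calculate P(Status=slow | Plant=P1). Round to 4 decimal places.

0.1563

Total with Plant=P1: 6 + 5 + 21 = 32.
P(Status=slow | Plant=P1) = 5/32 = 0.1563.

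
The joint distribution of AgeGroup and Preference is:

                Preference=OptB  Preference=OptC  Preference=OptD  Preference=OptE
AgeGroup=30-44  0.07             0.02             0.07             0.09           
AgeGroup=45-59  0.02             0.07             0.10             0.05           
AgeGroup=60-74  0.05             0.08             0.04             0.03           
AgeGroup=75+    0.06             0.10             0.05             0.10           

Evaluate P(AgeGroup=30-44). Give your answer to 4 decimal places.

0.2500

P(AgeGroup=30-44) = 0.07 + 0.02 + 0.07 + 0.09 = 0.25.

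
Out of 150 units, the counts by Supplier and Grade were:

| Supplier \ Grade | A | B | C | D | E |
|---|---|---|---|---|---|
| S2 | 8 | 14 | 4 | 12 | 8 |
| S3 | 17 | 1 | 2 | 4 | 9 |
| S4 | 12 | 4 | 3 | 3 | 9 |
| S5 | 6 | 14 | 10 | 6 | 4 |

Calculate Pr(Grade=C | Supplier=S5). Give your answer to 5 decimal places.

Total with Supplier=S5: 6 + 14 + 10 + 6 + 4 = 40.
P(Grade=C | Supplier=S5) = 10/40 = 0.25000.

0.25000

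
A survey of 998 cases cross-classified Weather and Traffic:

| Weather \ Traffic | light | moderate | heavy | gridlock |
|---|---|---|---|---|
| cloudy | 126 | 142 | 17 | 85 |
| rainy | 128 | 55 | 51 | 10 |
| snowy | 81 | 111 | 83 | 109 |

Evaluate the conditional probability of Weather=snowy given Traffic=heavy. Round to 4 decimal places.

0.5497

Total with Traffic=heavy: 17 + 51 + 83 = 151.
P(Weather=snowy | Traffic=heavy) = 83/151 = 0.5497.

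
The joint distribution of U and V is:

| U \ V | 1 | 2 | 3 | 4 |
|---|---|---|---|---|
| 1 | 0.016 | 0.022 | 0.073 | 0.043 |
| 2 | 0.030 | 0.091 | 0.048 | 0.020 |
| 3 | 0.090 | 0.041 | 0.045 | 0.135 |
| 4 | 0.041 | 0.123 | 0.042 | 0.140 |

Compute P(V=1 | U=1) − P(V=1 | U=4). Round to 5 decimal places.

P(U=1) = 0.016 + 0.022 + 0.073 + 0.043 = 0.154; P(V=1 | U=1) = 0.016/0.154 = 0.103896.
P(U=4) = 0.041 + 0.123 + 0.042 + 0.140 = 0.346; P(V=1 | U=4) = 0.041/0.346 = 0.118497.
Difference = -0.01460.

-0.01460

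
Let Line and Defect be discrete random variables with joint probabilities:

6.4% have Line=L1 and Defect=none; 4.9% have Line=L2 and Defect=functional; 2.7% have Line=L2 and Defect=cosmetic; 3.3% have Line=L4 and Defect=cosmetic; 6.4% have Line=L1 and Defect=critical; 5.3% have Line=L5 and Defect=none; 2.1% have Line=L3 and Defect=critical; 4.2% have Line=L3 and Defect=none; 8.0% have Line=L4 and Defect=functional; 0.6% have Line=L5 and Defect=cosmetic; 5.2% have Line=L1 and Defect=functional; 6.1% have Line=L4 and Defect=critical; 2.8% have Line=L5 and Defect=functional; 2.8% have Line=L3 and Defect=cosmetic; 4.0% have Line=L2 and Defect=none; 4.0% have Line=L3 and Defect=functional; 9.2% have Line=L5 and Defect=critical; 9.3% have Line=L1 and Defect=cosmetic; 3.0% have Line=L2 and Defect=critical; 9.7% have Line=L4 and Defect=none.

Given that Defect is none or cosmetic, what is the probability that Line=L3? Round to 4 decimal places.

P(Defect=none) = 0.064 + 0.040 + 0.042 + 0.097 + 0.053 = 0.296.
P(Defect=cosmetic) = 0.093 + 0.027 + 0.028 + 0.033 + 0.006 = 0.187.
P(Defect ∈ {none, cosmetic}) = 0.296 + 0.187 = 0.483; P(Line=L3, Defect ∈ {none, cosmetic}) = 0.042 + 0.028 = 0.070.
P(Line=L3 | Defect ∈ {none, cosmetic}) = 0.070/0.483 = 0.1449.

0.1449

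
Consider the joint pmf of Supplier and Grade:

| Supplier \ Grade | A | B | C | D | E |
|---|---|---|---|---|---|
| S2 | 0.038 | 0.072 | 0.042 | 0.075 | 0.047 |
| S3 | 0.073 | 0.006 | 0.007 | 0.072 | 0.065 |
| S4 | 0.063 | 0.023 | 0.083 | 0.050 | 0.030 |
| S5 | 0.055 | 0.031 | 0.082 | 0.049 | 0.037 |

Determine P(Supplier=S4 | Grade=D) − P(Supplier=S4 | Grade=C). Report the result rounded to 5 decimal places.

P(Grade=D) = 0.075 + 0.072 + 0.050 + 0.049 = 0.246; P(Supplier=S4 | Grade=D) = 0.050/0.246 = 0.203252.
P(Grade=C) = 0.042 + 0.007 + 0.083 + 0.082 = 0.214; P(Supplier=S4 | Grade=C) = 0.083/0.214 = 0.387850.
Difference = -0.18460.

-0.18460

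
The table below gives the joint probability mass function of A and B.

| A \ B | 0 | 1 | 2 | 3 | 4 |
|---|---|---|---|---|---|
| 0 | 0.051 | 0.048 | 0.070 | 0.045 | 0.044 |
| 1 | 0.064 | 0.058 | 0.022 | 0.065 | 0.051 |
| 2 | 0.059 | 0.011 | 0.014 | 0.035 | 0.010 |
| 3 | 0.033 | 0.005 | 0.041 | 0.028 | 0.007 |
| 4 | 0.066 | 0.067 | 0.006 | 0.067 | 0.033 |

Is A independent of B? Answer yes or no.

no

P(A=4) = 0.239 and P(B=2) = 0.153, so their product is 0.03657, but P(A=4, B=2) = 0.006. Since these differ, A and B are not independent.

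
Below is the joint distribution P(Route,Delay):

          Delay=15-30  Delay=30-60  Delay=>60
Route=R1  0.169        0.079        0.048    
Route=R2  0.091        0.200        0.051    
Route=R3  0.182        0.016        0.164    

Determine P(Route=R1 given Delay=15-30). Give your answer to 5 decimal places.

P(Delay=15-30) = 0.169 + 0.091 + 0.182 = 0.442.
P(Route=R1 | Delay=15-30) = 0.169/0.442 = 0.38235.

0.38235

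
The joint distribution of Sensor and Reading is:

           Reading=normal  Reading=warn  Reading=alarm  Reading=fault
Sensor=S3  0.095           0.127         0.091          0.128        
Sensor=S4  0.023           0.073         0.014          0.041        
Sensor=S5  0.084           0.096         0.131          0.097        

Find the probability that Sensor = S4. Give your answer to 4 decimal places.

0.1510

P(Sensor=S4) = 0.023 + 0.073 + 0.014 + 0.041 = 0.151.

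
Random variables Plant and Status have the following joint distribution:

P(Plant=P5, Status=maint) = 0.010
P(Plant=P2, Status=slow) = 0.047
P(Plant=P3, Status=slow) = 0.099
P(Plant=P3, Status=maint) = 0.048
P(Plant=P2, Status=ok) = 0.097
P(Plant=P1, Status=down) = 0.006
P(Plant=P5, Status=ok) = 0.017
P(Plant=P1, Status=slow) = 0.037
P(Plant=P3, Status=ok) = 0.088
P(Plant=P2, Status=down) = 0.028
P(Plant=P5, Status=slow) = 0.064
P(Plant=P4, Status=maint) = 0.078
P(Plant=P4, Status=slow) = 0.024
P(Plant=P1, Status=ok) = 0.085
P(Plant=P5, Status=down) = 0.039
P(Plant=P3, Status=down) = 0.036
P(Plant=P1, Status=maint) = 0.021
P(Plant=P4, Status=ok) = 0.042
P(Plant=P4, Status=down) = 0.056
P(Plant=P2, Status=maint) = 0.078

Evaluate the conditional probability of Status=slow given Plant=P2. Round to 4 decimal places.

0.1880

P(Plant=P2) = 0.097 + 0.047 + 0.028 + 0.078 = 0.250.
P(Status=slow | Plant=P2) = 0.047/0.250 = 0.1880.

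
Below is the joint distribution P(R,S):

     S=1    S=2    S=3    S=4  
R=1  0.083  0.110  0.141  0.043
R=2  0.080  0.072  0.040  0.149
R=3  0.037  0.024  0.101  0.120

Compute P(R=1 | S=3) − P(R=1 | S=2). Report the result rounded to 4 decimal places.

P(S=3) = 0.141 + 0.040 + 0.101 = 0.282; P(R=1 | S=3) = 0.141/0.282 = 0.50000.
P(S=2) = 0.110 + 0.072 + 0.024 = 0.206; P(R=1 | S=2) = 0.110/0.206 = 0.53398.
Difference = -0.0340.

-0.0340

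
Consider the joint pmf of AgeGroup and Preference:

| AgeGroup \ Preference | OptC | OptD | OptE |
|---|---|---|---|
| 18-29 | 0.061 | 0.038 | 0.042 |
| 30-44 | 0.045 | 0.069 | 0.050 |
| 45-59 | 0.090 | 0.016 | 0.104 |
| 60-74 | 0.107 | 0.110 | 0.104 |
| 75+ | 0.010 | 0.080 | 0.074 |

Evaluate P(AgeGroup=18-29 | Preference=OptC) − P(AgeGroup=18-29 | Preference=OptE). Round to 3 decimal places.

0.083

P(Preference=OptC) = 0.061 + 0.045 + 0.090 + 0.107 + 0.010 = 0.313; P(AgeGroup=18-29 | Preference=OptC) = 0.061/0.313 = 0.1949.
P(Preference=OptE) = 0.042 + 0.050 + 0.104 + 0.104 + 0.074 = 0.374; P(AgeGroup=18-29 | Preference=OptE) = 0.042/0.374 = 0.1123.
Difference = 0.083.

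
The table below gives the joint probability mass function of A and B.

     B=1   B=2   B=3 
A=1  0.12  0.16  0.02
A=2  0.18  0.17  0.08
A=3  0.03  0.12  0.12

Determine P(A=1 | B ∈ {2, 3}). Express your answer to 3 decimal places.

P(B=2) = 0.16 + 0.17 + 0.12 = 0.45.
P(B=3) = 0.02 + 0.08 + 0.12 = 0.22.
P(B ∈ {2, 3}) = 0.45 + 0.22 = 0.67; P(A=1, B ∈ {2, 3}) = 0.16 + 0.02 = 0.18.
P(A=1 | B ∈ {2, 3}) = 0.18/0.67 = 0.269.

0.269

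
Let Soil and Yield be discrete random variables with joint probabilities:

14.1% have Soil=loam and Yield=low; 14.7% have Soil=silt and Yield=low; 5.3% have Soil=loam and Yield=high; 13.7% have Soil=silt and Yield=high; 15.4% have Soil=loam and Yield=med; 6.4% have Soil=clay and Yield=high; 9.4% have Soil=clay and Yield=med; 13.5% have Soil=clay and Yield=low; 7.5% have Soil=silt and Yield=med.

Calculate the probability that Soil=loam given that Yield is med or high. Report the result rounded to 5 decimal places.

0.35875

P(Yield=med) = 0.154 + 0.094 + 0.075 = 0.323.
P(Yield=high) = 0.053 + 0.064 + 0.137 = 0.254.
P(Yield ∈ {med, high}) = 0.323 + 0.254 = 0.577; P(Soil=loam, Yield ∈ {med, high}) = 0.154 + 0.053 = 0.207.
P(Soil=loam | Yield ∈ {med, high}) = 0.207/0.577 = 0.35875.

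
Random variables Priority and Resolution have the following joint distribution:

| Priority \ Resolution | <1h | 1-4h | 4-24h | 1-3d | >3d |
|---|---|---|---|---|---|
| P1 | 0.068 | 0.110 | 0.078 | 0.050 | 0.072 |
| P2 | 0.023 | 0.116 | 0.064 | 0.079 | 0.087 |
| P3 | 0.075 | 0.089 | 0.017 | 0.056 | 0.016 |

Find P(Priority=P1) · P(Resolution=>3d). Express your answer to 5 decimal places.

P(Priority=P1) = 0.068 + 0.110 + 0.078 + 0.050 + 0.072 = 0.378.
P(Resolution=>3d) = 0.072 + 0.087 + 0.016 = 0.175.
Product: 0.378 × 0.175 = 0.06615.

0.06615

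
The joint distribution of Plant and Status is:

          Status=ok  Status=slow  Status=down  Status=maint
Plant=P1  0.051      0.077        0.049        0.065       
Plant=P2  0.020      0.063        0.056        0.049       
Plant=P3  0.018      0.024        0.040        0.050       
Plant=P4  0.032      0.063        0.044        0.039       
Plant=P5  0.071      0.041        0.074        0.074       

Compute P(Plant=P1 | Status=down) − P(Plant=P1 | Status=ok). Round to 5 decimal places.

P(Status=down) = 0.049 + 0.056 + 0.040 + 0.044 + 0.074 = 0.263; P(Plant=P1 | Status=down) = 0.049/0.263 = 0.186312.
P(Status=ok) = 0.051 + 0.020 + 0.018 + 0.032 + 0.071 = 0.192; P(Plant=P1 | Status=ok) = 0.051/0.192 = 0.265625.
Difference = -0.07931.

-0.07931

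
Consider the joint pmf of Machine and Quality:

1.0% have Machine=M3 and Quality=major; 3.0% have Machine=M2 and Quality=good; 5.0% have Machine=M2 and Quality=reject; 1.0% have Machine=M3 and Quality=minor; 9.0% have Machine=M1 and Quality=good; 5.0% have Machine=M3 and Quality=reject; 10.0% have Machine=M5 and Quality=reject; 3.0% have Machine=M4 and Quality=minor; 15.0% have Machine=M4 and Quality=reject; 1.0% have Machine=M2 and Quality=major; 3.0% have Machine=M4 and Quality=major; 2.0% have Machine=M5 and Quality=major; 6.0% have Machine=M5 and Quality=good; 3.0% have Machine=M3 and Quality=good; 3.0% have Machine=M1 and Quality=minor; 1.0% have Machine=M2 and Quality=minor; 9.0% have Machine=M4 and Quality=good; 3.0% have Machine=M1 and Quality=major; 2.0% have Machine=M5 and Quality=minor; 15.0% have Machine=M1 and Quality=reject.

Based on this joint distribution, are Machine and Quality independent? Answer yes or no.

yes

Every cell satisfies P(Machine,Quality) = P(Machine)·P(Quality). For instance P(Machine=M4) = 0.300, P(Quality=minor) = 0.100, and 0.300×0.100 = 0.030 matches the joint entry. So Machine and Quality are independent.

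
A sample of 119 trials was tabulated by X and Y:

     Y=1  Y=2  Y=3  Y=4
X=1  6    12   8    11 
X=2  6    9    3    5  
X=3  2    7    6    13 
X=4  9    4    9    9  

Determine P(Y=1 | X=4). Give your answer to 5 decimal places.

0.29032

Total with X=4: 9 + 4 + 9 + 9 = 31.
P(Y=1 | X=4) = 9/31 = 0.29032.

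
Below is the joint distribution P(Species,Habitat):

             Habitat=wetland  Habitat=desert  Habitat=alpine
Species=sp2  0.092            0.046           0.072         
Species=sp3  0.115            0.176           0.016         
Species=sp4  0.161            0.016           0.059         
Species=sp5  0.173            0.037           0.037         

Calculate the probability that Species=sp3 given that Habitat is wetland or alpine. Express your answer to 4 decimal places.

0.1807

P(Habitat=wetland) = 0.092 + 0.115 + 0.161 + 0.173 = 0.541.
P(Habitat=alpine) = 0.072 + 0.016 + 0.059 + 0.037 = 0.184.
P(Habitat ∈ {wetland, alpine}) = 0.541 + 0.184 = 0.725; P(Species=sp3, Habitat ∈ {wetland, alpine}) = 0.115 + 0.016 = 0.131.
P(Species=sp3 | Habitat ∈ {wetland, alpine}) = 0.131/0.725 = 0.1807.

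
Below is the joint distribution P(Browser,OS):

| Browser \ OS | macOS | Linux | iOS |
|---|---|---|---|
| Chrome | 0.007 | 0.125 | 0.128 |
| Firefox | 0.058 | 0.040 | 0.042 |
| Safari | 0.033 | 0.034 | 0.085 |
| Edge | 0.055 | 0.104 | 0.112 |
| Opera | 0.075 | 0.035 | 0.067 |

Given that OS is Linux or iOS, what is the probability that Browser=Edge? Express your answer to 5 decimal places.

0.27979

P(OS=Linux) = 0.125 + 0.040 + 0.034 + 0.104 + 0.035 = 0.338.
P(OS=iOS) = 0.128 + 0.042 + 0.085 + 0.112 + 0.067 = 0.434.
P(OS ∈ {Linux, iOS}) = 0.338 + 0.434 = 0.772; P(Browser=Edge, OS ∈ {Linux, iOS}) = 0.104 + 0.112 = 0.216.
P(Browser=Edge | OS ∈ {Linux, iOS}) = 0.216/0.772 = 0.27979.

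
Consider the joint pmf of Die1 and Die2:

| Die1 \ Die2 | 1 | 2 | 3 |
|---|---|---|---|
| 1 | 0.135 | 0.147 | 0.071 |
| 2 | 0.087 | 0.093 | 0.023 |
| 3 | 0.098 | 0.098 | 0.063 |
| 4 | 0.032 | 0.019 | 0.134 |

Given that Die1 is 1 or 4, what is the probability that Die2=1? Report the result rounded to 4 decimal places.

P(Die1=1) = 0.135 + 0.147 + 0.071 = 0.353.
P(Die1=4) = 0.032 + 0.019 + 0.134 = 0.185.
P(Die1 ∈ {1, 4}) = 0.353 + 0.185 = 0.538; P(Die2=1, Die1 ∈ {1, 4}) = 0.135 + 0.032 = 0.167.
P(Die2=1 | Die1 ∈ {1, 4}) = 0.167/0.538 = 0.3104.

0.3104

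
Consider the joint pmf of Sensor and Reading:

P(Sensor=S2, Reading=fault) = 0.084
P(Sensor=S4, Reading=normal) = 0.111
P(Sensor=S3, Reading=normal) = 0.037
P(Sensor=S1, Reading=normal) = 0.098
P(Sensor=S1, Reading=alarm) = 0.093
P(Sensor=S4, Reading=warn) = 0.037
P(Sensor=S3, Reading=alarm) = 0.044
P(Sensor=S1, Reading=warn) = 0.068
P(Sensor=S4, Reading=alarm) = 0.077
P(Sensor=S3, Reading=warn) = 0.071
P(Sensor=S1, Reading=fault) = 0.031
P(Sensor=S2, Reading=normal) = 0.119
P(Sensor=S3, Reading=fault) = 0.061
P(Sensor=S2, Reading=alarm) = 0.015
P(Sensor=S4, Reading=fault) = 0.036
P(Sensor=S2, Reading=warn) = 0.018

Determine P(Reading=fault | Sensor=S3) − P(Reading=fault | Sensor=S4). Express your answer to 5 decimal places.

P(Sensor=S3) = 0.037 + 0.071 + 0.044 + 0.061 = 0.213; P(Reading=fault | Sensor=S3) = 0.061/0.213 = 0.286385.
P(Sensor=S4) = 0.111 + 0.037 + 0.077 + 0.036 = 0.261; P(Reading=fault | Sensor=S4) = 0.036/0.261 = 0.137931.
Difference = 0.14845.

0.14845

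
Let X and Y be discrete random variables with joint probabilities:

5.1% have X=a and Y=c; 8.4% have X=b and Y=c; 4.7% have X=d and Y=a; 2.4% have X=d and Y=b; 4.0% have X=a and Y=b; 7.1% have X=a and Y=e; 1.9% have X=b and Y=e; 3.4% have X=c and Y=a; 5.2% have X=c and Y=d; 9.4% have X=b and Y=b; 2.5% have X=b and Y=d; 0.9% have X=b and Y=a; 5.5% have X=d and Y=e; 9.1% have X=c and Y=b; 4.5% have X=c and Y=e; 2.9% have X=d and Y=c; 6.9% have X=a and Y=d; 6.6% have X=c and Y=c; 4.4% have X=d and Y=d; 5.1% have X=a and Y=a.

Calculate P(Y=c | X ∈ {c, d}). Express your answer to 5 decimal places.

0.19507

P(X=c) = 0.034 + 0.091 + 0.066 + 0.052 + 0.045 = 0.288.
P(X=d) = 0.047 + 0.024 + 0.029 + 0.044 + 0.055 = 0.199.
P(X ∈ {c, d}) = 0.288 + 0.199 = 0.487; P(Y=c, X ∈ {c, d}) = 0.066 + 0.029 = 0.095.
P(Y=c | X ∈ {c, d}) = 0.095/0.487 = 0.19507.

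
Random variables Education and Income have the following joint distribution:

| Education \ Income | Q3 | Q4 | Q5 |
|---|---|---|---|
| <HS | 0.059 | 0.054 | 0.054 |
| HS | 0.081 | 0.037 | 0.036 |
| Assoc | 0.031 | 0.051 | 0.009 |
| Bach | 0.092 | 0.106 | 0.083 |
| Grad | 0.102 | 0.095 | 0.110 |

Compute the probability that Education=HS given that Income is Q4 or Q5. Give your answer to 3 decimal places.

0.115

P(Income=Q4) = 0.054 + 0.037 + 0.051 + 0.106 + 0.095 = 0.343.
P(Income=Q5) = 0.054 + 0.036 + 0.009 + 0.083 + 0.110 = 0.292.
P(Income ∈ {Q4, Q5}) = 0.343 + 0.292 = 0.635; P(Education=HS, Income ∈ {Q4, Q5}) = 0.037 + 0.036 = 0.073.
P(Education=HS | Income ∈ {Q4, Q5}) = 0.073/0.635 = 0.115.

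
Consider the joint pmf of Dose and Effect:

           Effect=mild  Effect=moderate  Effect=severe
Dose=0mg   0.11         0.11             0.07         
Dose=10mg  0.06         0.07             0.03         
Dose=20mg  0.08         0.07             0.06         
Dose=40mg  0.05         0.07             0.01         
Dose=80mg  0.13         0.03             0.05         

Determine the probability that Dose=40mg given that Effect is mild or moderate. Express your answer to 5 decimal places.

0.15385

P(Effect=mild) = 0.11 + 0.06 + 0.08 + 0.05 + 0.13 = 0.43.
P(Effect=moderate) = 0.11 + 0.07 + 0.07 + 0.07 + 0.03 = 0.35.
P(Effect ∈ {mild, moderate}) = 0.43 + 0.35 = 0.78; P(Dose=40mg, Effect ∈ {mild, moderate}) = 0.05 + 0.07 = 0.12.
P(Dose=40mg | Effect ∈ {mild, moderate}) = 0.12/0.78 = 0.15385.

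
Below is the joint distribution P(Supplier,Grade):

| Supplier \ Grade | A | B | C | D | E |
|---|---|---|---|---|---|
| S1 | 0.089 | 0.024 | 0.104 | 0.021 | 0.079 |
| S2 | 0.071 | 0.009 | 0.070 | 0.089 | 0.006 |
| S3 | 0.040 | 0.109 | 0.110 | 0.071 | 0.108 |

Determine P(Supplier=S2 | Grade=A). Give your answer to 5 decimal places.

0.35500

P(Grade=A) = 0.089 + 0.071 + 0.040 = 0.200.
P(Supplier=S2 | Grade=A) = 0.071/0.200 = 0.35500.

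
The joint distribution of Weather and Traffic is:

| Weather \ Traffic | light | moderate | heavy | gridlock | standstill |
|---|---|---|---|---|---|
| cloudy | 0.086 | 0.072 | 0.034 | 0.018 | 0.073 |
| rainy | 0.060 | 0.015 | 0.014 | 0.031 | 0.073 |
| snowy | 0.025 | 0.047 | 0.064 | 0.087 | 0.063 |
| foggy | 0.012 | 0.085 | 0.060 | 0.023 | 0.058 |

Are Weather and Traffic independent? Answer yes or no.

no

P(Weather=snowy) = 0.286 and P(Traffic=gridlock) = 0.159, so their product is 0.04547, but P(Weather=snowy, Traffic=gridlock) = 0.087. Since these differ, Weather and Traffic are not independent.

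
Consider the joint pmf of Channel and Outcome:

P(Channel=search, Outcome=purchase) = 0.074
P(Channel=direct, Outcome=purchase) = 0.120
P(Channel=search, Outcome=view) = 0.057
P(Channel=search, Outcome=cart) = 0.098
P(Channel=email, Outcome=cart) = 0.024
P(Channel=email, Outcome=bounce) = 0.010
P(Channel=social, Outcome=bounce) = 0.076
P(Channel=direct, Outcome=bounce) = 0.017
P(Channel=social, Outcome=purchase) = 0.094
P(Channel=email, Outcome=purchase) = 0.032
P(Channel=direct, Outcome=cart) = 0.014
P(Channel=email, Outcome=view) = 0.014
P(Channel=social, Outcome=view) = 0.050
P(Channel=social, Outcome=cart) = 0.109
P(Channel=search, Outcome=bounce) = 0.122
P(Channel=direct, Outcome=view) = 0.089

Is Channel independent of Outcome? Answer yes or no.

P(Channel=direct) = 0.240 and P(Outcome=cart) = 0.245, so their product is 0.05880, but P(Channel=direct, Outcome=cart) = 0.014. Since these differ, Channel and Outcome are not independent.

no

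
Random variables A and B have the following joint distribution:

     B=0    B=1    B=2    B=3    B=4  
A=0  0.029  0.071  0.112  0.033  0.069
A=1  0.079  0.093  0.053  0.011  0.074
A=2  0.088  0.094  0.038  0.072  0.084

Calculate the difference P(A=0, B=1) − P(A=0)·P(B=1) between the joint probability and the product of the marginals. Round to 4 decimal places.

P(A=0) = 0.029 + 0.071 + 0.112 + 0.033 + 0.069 = 0.314.
P(B=1) = 0.071 + 0.093 + 0.094 = 0.258.
P(A=0, B=1) − P(A=0)P(B=1) = 0.071 − 0.314×0.258 = -0.0100.

-0.0100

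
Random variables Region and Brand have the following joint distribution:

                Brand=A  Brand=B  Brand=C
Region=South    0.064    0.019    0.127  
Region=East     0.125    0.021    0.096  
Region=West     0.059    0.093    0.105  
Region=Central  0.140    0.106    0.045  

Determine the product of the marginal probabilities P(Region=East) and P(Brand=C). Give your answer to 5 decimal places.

0.09027

P(Region=East) = 0.125 + 0.021 + 0.096 = 0.242.
P(Brand=C) = 0.127 + 0.096 + 0.105 + 0.045 = 0.373.
Product: 0.242 × 0.373 = 0.09027.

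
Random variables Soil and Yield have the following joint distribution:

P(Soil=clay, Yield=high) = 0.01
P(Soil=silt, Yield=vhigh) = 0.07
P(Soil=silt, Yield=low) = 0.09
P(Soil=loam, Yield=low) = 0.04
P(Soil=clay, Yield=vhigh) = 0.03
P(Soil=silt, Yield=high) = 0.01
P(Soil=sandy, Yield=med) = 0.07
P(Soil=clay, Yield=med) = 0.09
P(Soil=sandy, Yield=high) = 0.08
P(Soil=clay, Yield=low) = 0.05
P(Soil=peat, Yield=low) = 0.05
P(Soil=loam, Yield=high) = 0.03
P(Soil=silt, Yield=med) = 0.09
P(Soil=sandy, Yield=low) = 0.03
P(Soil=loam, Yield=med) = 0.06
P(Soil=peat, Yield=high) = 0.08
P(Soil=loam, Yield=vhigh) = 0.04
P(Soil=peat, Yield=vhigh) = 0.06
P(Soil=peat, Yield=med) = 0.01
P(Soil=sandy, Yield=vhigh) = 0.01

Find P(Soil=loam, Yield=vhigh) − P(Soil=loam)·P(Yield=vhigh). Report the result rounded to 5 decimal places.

P(Soil=loam) = 0.04 + 0.06 + 0.03 + 0.04 = 0.17.
P(Yield=vhigh) = 0.01 + 0.04 + 0.03 + 0.07 + 0.06 = 0.21.
P(Soil=loam, Yield=vhigh) − P(Soil=loam)P(Yield=vhigh) = 0.04 − 0.17×0.21 = 0.00430.

0.00430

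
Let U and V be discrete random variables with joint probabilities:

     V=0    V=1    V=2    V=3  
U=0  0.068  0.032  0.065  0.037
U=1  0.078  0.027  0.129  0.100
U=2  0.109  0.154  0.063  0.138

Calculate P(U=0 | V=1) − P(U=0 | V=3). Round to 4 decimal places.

0.0157

P(V=1) = 0.032 + 0.027 + 0.154 = 0.213; P(U=0 | V=1) = 0.032/0.213 = 0.15023.
P(V=3) = 0.037 + 0.100 + 0.138 = 0.275; P(U=0 | V=3) = 0.037/0.275 = 0.13455.
Difference = 0.0157.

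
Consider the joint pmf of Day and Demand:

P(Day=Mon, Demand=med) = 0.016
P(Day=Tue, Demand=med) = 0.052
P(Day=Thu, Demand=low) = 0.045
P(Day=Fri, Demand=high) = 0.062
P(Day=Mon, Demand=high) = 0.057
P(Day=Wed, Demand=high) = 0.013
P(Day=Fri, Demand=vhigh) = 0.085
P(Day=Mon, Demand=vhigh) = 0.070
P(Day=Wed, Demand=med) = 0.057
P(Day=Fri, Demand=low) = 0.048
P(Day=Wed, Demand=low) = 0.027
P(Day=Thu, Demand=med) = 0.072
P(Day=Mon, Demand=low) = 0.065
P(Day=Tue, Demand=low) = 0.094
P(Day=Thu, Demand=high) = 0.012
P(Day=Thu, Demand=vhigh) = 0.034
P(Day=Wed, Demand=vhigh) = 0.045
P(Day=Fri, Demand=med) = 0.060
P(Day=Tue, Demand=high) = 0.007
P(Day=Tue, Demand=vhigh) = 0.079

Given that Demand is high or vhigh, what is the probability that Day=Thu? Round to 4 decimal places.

0.0991

P(Demand=high) = 0.057 + 0.007 + 0.013 + 0.012 + 0.062 = 0.151.
P(Demand=vhigh) = 0.070 + 0.079 + 0.045 + 0.034 + 0.085 = 0.313.
P(Demand ∈ {high, vhigh}) = 0.151 + 0.313 = 0.464; P(Day=Thu, Demand ∈ {high, vhigh}) = 0.012 + 0.034 = 0.046.
P(Day=Thu | Demand ∈ {high, vhigh}) = 0.046/0.464 = 0.0991.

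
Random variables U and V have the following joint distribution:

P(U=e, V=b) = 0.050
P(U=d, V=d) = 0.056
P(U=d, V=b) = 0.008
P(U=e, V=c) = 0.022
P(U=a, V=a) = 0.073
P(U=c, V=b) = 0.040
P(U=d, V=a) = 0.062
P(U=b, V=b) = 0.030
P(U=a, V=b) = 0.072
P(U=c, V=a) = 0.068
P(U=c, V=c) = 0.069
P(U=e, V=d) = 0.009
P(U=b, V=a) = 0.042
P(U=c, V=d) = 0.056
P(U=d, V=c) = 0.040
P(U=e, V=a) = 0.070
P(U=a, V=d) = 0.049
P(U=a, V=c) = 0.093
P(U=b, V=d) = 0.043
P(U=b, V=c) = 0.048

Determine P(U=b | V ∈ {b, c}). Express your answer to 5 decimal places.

0.16525

P(V=b) = 0.072 + 0.030 + 0.040 + 0.008 + 0.050 = 0.200.
P(V=c) = 0.093 + 0.048 + 0.069 + 0.040 + 0.022 = 0.272.
P(V ∈ {b, c}) = 0.200 + 0.272 = 0.472; P(U=b, V ∈ {b, c}) = 0.030 + 0.048 = 0.078.
P(U=b | V ∈ {b, c}) = 0.078/0.472 = 0.16525.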